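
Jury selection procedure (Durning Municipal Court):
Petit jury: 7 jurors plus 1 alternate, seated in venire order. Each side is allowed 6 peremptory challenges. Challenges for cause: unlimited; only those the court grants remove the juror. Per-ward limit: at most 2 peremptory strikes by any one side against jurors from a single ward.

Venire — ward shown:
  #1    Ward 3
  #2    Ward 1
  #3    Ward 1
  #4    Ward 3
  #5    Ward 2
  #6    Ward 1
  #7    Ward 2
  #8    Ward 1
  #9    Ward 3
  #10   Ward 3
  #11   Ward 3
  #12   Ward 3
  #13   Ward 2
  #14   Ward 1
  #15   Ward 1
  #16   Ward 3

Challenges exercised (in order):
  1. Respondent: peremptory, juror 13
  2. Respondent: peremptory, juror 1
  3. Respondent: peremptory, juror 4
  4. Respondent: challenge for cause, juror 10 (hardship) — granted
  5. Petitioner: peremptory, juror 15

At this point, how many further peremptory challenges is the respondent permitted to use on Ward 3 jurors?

0

Respondent peremptories so far: #13, #1, #4 — 3 of 6 used, 3 left overall.
Against Ward 3: #1, #4 — 2 used; per-ward cap 2 leaves 0.
Binding limit: min(3, 0) = 0.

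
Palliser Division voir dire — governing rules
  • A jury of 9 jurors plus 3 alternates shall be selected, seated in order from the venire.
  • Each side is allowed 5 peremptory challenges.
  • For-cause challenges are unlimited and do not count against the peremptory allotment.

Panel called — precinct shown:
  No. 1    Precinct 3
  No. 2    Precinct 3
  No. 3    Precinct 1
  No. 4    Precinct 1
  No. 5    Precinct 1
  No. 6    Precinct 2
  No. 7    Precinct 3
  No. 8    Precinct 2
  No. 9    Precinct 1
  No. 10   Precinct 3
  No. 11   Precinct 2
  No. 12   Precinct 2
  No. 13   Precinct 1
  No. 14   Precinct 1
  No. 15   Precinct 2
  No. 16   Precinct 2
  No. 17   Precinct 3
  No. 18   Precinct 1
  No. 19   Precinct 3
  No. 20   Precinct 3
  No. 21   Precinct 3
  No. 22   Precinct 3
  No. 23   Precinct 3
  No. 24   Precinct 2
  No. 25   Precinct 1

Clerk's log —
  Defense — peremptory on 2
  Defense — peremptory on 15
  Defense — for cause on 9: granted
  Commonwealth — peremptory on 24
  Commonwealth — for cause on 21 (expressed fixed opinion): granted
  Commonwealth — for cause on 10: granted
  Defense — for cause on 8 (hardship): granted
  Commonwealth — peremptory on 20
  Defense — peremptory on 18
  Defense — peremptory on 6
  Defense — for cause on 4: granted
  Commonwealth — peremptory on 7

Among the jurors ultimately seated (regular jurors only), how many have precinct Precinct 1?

Removed: #2, #4, #6, #7, #8, #9, #10, #15, #18, #20, #21, #24.
Seated jurors 1–9: #1, #3, #5, #11, #12, #13, #14, #16, #17 (alternates #19, #22, #23 not counted).
Of those, in Precinct 1: #3, #5, #13, #14 → 4.

4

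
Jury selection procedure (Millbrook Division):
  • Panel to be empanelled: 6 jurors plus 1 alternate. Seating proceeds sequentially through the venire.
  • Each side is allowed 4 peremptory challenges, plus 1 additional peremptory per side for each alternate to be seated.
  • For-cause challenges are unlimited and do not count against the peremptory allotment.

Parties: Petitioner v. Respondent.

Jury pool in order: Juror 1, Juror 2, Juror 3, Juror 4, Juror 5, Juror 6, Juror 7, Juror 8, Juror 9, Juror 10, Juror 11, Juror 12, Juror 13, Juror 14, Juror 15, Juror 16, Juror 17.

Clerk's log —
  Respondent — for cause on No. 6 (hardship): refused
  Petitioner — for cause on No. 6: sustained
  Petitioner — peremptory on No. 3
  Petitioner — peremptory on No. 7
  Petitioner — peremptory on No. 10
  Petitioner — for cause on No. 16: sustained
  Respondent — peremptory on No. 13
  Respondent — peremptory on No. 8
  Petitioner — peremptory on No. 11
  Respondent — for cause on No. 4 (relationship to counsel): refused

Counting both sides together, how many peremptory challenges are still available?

Petitioner allotment: 4 base + 1 × 1 alternate = 5. Respondent allotment: 4 base + 1 × 1 alternate = 5.
Petitioner peremptories used: #3, #7, #10, #11 — 4 (for-cause on #6, #16 don't count).
Respondent peremptories used: #13, #8 — 2 (for-cause on #6, #4 don't count).
Remaining: (5 − 4) + (5 − 2) = 4.

4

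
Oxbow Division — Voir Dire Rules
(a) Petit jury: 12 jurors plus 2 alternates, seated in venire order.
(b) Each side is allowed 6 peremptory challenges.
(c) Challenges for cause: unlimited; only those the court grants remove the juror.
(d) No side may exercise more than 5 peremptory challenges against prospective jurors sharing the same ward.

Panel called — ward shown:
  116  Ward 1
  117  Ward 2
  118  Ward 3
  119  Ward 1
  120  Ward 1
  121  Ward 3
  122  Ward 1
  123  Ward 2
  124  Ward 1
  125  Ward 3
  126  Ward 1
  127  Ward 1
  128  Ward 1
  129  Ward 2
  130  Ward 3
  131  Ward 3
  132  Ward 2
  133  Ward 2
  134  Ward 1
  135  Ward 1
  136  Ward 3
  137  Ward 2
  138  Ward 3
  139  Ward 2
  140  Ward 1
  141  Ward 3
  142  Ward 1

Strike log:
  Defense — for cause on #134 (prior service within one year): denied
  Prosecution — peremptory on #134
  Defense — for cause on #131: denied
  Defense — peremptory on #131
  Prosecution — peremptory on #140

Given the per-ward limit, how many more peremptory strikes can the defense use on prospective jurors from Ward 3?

Defense peremptories so far: #131 — 1 of 6 used, 5 left overall.
Against Ward 3: #131 — 1 used; per-ward cap 5 leaves 4.
Binding limit: min(5, 4) = 4.

4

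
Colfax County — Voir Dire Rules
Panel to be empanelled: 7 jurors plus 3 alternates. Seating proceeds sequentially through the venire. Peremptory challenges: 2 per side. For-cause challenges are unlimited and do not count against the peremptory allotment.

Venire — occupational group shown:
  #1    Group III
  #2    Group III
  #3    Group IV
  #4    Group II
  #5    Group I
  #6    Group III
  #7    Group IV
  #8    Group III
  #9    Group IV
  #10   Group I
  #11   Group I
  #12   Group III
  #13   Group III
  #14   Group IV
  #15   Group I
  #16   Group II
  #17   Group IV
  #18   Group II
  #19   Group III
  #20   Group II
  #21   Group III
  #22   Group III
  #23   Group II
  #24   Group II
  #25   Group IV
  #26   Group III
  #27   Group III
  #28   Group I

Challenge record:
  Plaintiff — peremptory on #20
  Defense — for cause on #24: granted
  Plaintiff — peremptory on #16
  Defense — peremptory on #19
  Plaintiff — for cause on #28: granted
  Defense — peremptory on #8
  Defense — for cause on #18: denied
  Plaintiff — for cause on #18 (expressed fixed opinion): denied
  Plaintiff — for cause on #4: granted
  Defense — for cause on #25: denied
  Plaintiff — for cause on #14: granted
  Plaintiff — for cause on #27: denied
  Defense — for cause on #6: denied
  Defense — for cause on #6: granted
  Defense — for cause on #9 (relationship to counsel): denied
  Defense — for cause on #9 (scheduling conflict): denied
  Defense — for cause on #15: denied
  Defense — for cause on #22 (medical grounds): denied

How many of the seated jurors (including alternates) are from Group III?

Removed: #4, #6, #8, #14, #16, #19, #20, #24, #28.
Seated (10 incl. alternates): #1, #2, #3, #5, #7, #9, #10, #11, #12, #13.
Of those, in Group III: #1, #2, #12, #13 → 4.

4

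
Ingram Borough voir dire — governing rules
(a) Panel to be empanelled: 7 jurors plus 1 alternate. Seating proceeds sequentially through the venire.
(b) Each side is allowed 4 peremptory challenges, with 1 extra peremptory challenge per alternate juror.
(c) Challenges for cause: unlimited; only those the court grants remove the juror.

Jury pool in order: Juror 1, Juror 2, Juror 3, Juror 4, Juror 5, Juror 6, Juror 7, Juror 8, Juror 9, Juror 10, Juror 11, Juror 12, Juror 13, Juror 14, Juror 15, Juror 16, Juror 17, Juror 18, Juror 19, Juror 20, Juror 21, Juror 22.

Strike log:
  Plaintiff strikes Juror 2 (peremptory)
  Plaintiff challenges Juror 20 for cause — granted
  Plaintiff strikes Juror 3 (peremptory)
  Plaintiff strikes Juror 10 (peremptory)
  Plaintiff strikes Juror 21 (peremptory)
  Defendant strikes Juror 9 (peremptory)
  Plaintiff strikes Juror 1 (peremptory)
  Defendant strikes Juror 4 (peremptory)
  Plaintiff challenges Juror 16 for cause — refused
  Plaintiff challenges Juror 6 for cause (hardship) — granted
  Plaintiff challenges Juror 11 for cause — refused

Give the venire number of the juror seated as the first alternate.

Removed: #1, #2, #3, #4, #6, #9, #10, #20, #21. (#11, #16 stay — for-cause denied.)
Seating in order: seats 1–7 → #5, #7, #8, #11, #12, #13, #14; alternates → #15.
So alternate 1 is #15.

15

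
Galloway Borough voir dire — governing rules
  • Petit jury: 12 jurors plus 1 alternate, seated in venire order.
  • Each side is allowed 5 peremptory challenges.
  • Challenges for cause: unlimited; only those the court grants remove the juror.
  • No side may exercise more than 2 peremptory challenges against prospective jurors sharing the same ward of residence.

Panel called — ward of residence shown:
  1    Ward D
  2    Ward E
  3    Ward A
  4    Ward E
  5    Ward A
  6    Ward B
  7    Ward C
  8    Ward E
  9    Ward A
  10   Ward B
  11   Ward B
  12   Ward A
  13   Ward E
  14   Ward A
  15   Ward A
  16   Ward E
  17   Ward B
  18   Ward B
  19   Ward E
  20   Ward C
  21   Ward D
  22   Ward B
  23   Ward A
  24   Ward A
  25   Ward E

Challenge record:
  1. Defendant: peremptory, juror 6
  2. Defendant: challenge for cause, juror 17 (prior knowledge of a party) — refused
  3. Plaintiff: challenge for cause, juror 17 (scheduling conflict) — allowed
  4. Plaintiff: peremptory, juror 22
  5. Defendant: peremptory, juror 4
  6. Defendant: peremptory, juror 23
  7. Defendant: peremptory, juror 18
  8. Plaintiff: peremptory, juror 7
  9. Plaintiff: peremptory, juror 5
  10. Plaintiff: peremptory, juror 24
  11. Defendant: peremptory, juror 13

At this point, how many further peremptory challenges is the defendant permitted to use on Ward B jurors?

Defendant peremptories so far: #6, #4, #23, #18, #13 — 5 of 5 used, 0 left overall.
Against Ward B: #6, #18 — 2 used; per-ward cap 2 leaves 0.
Binding limit: min(0, 0) = 0.

0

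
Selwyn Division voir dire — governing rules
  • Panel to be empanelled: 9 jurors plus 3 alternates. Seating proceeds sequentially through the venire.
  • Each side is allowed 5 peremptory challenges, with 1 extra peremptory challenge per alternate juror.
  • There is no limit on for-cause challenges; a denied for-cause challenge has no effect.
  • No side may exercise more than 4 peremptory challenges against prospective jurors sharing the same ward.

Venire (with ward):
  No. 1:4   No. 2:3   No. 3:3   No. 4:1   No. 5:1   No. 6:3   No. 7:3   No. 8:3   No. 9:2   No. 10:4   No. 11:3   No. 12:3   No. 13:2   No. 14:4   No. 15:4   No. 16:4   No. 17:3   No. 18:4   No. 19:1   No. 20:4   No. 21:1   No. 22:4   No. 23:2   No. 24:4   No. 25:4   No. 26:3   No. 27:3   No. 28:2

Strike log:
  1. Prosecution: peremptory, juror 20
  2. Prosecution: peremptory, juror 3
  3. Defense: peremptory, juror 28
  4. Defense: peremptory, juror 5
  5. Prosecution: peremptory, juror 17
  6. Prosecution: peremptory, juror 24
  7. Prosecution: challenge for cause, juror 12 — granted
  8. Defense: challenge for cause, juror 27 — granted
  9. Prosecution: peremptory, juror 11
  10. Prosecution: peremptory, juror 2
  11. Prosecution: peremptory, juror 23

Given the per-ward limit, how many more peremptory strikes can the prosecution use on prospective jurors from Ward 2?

1

Prosecution peremptories so far: #20, #3, #17, #24, #11, #2, #23 — 7 of 8 used, 1 left overall.
Against Ward 2: #23 — 1 used; per-ward cap 4 leaves 3.
Binding limit: min(1, 3) = 1.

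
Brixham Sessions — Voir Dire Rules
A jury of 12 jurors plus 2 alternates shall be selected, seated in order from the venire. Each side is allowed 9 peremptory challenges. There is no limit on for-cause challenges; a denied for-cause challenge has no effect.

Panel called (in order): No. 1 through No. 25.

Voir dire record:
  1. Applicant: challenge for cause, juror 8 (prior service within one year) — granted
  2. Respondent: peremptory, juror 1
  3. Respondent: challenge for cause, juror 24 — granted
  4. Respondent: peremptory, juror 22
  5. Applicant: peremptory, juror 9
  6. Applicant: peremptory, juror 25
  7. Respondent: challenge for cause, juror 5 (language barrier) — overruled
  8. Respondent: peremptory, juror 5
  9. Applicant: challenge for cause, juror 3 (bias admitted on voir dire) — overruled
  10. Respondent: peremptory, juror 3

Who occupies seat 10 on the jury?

15

Removed: #1, #3, #5, #8, #9, #22, #24, #25.
Seating in order: seats 1–12 → #2, #4, #6, #7, #10, #11, #12, #13, #14, #15, #16, #17; alternates → #18, #19.
So seat 10 is #15.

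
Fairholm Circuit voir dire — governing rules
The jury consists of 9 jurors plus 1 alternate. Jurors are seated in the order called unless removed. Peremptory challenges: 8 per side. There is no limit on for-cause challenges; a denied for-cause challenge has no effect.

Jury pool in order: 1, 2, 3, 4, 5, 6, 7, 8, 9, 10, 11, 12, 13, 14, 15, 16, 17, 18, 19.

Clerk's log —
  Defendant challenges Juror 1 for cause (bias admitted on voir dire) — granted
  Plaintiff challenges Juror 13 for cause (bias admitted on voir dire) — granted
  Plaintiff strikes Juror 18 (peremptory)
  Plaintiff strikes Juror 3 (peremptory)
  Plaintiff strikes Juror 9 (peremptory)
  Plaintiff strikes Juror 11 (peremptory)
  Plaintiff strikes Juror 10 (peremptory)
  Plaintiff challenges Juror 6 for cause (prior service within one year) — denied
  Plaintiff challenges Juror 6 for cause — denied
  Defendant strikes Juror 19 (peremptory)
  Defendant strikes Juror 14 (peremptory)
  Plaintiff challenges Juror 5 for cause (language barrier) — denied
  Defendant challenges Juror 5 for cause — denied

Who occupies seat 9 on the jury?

16

Removed: #1, #3, #9, #10, #11, #13, #14, #18, #19. (#5, #6 stay — for-cause denied.)
Seating in order: seats 1–9 → #2, #4, #5, #6, #7, #8, #12, #15, #16; alternates → #17.
So seat 9 is #16.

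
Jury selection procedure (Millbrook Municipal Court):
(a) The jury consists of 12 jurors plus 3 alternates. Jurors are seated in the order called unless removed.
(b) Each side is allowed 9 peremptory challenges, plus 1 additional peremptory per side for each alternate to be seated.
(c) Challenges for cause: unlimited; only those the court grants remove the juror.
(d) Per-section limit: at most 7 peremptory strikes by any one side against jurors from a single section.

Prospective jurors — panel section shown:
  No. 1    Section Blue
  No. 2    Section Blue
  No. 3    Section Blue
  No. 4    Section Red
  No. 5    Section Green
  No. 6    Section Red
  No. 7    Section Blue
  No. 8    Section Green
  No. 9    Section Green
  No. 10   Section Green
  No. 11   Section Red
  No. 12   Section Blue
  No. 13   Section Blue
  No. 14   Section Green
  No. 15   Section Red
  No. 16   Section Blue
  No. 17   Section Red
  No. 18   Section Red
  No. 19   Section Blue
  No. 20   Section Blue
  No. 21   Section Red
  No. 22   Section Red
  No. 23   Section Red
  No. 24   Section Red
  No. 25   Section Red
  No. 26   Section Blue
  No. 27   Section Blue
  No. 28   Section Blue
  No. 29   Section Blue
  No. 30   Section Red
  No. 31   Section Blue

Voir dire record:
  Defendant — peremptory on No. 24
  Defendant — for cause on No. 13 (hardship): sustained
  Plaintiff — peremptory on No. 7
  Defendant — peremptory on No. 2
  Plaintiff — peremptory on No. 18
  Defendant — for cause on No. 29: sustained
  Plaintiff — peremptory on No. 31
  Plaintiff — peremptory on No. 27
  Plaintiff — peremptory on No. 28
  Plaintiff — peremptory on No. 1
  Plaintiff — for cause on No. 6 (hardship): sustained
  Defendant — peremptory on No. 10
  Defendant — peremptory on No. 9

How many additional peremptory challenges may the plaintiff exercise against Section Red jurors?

Plaintiff peremptories so far: #7, #18, #31, #27, #28, #1 — 6 of 12 used, 6 left overall.
Against Section Red: #18 — 1 used; per-section cap 7 leaves 6.
Binding limit: min(6, 6) = 6.

6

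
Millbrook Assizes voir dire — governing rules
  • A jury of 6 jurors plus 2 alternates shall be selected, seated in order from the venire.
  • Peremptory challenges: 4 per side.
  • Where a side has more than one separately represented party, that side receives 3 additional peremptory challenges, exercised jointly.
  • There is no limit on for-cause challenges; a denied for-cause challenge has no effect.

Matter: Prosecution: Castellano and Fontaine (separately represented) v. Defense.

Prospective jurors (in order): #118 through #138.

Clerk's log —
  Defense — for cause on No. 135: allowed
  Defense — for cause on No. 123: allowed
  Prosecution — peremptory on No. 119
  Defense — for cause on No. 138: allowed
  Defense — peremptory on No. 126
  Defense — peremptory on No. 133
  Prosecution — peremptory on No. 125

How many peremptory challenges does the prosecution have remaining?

5

Prosecution allotment: 4 base + 3 multi-party = 7.
Prosecution peremptories used: #119, #125 — 2.
Remaining: 7 − 2 = 5.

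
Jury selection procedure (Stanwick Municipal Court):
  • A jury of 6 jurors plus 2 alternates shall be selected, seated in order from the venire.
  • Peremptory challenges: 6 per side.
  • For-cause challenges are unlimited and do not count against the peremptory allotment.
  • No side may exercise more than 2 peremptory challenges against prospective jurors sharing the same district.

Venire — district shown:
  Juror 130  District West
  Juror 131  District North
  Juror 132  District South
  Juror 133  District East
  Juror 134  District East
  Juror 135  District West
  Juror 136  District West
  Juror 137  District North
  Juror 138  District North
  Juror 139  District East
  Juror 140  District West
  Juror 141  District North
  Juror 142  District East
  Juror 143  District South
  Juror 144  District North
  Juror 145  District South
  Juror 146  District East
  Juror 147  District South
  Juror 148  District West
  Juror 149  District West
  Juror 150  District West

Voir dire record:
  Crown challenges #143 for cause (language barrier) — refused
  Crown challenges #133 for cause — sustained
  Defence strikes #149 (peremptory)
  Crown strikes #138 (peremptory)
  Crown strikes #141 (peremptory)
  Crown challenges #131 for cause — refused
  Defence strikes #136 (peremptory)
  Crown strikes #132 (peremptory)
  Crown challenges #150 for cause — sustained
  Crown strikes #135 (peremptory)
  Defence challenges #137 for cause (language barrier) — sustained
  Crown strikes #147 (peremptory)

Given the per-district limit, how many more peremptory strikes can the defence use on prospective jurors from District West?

0

Defence peremptories so far: #149, #136 — 2 of 6 used, 4 left overall.
Against District West: #149, #136 — 2 used; per-district cap 2 leaves 0.
Binding limit: min(4, 0) = 0.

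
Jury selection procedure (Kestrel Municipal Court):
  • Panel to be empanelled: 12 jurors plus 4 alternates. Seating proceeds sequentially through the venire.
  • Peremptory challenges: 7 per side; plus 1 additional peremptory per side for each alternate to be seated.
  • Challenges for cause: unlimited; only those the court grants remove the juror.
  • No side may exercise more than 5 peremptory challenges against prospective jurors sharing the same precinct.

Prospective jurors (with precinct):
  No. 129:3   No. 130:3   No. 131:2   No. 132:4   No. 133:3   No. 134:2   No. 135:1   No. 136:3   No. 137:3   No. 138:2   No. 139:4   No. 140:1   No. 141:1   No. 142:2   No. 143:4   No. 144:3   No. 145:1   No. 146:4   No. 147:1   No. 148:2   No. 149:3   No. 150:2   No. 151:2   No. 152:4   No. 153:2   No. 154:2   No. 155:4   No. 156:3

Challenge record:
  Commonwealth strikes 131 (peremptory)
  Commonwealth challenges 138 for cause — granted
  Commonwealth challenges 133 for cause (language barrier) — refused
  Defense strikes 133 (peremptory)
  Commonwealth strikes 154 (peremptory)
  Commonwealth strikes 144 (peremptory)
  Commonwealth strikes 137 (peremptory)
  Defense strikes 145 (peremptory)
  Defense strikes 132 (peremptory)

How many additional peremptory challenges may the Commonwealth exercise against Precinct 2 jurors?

Commonwealth peremptories so far: #131, #154, #144, #137 — 4 of 11 used, 7 left overall.
Against Precinct 2: #131, #154 — 2 used; per-precinct cap 5 leaves 3.
Binding limit: min(7, 3) = 3.

3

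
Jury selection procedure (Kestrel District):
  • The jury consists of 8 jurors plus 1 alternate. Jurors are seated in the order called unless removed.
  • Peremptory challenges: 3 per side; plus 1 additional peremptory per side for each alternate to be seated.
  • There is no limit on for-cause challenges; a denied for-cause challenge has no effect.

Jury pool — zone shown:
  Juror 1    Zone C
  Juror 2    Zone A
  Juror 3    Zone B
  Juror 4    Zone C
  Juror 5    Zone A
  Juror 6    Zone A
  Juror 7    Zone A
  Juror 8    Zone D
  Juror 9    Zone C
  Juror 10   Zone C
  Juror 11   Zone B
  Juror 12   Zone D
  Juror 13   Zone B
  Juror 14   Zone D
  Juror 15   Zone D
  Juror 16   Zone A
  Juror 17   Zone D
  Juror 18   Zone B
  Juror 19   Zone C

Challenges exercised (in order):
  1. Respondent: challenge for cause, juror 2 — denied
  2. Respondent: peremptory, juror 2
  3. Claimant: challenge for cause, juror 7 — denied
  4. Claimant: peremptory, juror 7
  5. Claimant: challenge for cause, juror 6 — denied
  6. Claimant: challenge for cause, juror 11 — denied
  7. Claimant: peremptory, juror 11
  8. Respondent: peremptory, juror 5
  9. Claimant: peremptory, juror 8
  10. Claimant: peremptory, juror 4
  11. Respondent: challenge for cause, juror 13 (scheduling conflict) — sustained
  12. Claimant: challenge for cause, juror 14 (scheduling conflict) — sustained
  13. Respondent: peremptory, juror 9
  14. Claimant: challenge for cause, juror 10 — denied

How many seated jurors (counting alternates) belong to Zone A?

Removed: #2, #4, #5, #7, #8, #9, #11, #13, #14.
Seated (9 incl. alternates): #1, #3, #6, #10, #12, #15, #16, #17, #18.
Of those, in Zone A: #6, #16 → 2.

2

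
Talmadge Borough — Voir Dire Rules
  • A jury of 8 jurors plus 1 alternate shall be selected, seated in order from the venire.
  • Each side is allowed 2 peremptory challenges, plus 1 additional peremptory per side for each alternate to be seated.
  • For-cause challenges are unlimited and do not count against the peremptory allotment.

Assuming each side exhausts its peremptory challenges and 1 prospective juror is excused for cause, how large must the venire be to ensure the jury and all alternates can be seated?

Seats to fill: 8 + 1 alternates = 9.
Peremptories: 2 + 1×1 = 3 per side × 2 sides = 6.
For-cause removals: 1.
Minimum venire: 9 + 6 + 1 = 16.

16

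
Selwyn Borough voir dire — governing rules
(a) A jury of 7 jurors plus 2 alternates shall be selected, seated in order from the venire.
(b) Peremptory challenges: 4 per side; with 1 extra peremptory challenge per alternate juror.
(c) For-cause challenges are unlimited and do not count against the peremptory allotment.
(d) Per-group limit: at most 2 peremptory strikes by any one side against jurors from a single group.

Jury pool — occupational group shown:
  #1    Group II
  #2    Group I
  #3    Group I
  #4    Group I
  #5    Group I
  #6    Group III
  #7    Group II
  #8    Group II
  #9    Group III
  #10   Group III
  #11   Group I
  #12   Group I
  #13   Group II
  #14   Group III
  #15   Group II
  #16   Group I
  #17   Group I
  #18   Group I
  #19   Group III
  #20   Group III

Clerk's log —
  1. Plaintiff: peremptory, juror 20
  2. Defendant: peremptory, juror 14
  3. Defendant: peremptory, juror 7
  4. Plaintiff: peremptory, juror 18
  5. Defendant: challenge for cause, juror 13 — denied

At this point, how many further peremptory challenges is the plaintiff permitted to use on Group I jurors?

Plaintiff peremptories so far: #20, #18 — 2 of 6 used, 4 left overall.
Against Group I: #18 — 1 used; per-group cap 2 leaves 1.
Binding limit: min(4, 1) = 1.

1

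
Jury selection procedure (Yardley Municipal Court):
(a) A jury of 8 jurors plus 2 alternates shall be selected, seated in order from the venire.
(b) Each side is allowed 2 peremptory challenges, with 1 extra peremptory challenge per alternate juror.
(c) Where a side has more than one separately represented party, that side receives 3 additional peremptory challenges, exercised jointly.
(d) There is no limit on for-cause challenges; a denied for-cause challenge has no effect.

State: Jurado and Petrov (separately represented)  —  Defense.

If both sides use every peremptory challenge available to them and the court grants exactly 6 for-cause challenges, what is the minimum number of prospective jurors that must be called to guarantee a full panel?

27

Seats to fill: 8 + 2 alternates = 10.
Peremptories — State: 2 + 1×2 + 3 = 7; Defense: 2 + 1×2 = 4; total 11.
For-cause removals: 6.
Minimum venire: 10 + 11 + 6 = 27.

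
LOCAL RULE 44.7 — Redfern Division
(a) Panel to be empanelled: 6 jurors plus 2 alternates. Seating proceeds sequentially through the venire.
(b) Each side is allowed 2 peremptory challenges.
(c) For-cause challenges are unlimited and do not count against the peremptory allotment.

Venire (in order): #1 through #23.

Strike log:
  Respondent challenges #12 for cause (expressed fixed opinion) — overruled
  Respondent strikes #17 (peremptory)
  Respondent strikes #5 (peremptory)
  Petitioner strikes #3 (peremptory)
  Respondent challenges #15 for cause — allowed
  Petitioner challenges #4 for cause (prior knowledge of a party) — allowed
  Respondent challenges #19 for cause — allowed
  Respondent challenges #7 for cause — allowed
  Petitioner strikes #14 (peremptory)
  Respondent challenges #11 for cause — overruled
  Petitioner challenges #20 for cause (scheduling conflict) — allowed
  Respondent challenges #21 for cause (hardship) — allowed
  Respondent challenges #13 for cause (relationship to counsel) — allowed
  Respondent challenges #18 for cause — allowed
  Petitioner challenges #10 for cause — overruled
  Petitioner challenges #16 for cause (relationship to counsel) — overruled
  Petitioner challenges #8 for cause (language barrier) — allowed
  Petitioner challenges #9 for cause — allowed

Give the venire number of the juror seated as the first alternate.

Removed: #3, #4, #5, #7, #8, #9, #13, #14, #15, #17, #18, #19, #20, #21. (#10, #11, #12, #16 stay — for-cause denied.)
Seating in order: seats 1–6 → #1, #2, #6, #10, #11, #12; alternates → #16, #22.
So alternate 1 is #16.

16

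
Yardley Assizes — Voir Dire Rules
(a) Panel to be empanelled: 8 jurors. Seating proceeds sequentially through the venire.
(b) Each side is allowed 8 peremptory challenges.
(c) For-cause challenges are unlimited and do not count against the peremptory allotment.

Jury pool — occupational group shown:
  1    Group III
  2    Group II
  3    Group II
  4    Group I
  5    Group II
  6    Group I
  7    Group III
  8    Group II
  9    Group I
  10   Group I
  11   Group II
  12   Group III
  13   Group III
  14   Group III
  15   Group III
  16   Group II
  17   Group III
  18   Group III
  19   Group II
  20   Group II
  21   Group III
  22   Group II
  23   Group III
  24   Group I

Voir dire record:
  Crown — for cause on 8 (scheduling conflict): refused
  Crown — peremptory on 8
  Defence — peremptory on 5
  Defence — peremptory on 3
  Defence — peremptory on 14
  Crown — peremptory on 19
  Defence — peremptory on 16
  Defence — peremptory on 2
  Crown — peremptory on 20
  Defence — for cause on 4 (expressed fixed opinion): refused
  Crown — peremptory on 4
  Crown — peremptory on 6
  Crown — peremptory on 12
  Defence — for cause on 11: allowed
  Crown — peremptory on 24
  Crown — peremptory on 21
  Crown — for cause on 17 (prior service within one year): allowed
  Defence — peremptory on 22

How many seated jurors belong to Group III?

Removed: #2, #3, #4, #5, #6, #8, #11, #12, #14, #16, #17, #19, #20, #21, #22, #24.
Seated jurors 1–8: #1, #7, #9, #10, #13, #15, #18, #23.
Of those, in Group III: #1, #7, #13, #15, #18, #23 → 6.

6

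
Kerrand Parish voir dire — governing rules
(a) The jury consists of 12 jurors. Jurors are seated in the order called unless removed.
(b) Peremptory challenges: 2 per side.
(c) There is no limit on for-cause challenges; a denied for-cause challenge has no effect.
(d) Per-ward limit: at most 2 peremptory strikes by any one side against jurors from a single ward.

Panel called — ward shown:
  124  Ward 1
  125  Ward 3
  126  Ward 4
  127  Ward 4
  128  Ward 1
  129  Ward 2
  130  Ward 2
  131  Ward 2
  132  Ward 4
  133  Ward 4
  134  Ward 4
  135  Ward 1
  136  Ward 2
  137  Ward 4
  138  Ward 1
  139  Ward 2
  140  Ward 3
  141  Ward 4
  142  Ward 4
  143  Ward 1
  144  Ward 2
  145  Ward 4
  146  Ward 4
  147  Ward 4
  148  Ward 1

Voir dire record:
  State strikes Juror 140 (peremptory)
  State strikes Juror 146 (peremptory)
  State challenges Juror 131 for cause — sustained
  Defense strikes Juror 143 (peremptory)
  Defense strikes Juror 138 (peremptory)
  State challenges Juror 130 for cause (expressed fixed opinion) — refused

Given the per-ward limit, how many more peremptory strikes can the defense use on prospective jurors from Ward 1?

Defense peremptories so far: #143, #138 — 2 of 2 used, 0 left overall.
Against Ward 1: #143, #138 — 2 used; per-ward cap 2 leaves 0.
Binding limit: min(0, 0) = 0.

0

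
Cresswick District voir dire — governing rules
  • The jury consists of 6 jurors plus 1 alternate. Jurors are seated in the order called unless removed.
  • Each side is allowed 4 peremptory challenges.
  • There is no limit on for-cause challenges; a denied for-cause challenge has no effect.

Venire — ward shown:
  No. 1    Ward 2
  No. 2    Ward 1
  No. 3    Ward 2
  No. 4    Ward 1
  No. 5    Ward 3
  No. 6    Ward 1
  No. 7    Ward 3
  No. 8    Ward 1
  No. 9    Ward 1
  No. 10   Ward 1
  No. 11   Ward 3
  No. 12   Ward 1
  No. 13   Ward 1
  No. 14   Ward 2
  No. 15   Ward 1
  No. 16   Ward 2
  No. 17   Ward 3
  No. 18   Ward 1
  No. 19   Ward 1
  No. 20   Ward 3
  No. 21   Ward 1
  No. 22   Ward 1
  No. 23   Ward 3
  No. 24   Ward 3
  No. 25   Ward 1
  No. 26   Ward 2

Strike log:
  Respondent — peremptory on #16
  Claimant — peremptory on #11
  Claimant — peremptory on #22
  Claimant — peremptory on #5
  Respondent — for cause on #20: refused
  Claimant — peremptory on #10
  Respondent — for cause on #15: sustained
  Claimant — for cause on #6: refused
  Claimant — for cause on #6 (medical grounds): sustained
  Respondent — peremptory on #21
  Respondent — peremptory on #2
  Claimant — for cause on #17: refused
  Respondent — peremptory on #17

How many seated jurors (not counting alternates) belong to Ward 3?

Removed: #2, #5, #6, #10, #11, #15, #16, #17, #21, #22.
Seated jurors 1–6: #1, #3, #4, #7, #8, #9 (alternates #12 not counted).
Of those, in Ward 3: #7 → 1.

1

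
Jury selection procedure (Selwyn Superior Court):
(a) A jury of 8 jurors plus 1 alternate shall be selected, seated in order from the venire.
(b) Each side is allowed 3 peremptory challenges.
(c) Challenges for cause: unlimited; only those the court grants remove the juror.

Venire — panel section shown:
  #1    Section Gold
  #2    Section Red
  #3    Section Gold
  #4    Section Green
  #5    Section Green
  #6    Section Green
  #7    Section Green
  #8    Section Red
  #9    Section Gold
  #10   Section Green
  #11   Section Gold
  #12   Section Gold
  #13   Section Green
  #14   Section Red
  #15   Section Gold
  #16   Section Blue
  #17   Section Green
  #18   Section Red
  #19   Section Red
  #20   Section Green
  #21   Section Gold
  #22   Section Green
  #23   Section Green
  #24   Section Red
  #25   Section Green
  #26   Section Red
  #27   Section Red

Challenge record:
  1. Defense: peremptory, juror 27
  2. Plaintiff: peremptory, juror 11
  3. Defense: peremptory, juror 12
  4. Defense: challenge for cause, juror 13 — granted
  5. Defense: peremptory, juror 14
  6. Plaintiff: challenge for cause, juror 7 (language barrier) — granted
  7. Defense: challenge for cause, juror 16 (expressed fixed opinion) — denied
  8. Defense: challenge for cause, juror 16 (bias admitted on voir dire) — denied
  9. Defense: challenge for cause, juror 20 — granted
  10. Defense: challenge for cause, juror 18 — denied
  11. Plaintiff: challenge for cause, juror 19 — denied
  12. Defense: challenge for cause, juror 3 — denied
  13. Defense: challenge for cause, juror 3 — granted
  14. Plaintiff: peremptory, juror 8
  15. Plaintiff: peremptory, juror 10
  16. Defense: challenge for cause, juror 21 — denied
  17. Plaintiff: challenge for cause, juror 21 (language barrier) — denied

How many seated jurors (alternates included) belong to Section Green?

4

Removed: #3, #7, #8, #10, #11, #12, #13, #14, #20, #27.
Seated (9 incl. alternates): #1, #2, #4, #5, #6, #9, #15, #16, #17.
Of those, in Section Green: #4, #5, #6, #17 → 4.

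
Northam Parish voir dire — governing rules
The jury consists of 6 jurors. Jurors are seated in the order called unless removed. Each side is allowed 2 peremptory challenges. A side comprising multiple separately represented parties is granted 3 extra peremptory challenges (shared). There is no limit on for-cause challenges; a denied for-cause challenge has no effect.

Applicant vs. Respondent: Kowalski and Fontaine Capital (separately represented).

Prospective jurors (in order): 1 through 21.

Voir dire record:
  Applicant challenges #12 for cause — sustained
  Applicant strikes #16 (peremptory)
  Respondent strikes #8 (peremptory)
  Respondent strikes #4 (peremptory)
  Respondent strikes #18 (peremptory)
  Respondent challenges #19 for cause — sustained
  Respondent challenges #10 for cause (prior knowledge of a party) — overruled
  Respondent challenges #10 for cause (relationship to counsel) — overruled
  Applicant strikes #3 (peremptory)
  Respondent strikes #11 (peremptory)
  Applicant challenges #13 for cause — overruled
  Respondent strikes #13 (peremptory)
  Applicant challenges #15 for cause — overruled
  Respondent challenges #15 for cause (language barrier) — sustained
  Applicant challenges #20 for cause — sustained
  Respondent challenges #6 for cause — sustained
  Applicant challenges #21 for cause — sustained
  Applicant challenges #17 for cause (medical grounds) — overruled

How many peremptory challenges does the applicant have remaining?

0

Applicant allotment: 2.
Applicant peremptories used: #16, #3 — 2 (for-cause on #12, #13, #15, #20, #21, #17 don't count).
Remaining: 2 − 2 = 0.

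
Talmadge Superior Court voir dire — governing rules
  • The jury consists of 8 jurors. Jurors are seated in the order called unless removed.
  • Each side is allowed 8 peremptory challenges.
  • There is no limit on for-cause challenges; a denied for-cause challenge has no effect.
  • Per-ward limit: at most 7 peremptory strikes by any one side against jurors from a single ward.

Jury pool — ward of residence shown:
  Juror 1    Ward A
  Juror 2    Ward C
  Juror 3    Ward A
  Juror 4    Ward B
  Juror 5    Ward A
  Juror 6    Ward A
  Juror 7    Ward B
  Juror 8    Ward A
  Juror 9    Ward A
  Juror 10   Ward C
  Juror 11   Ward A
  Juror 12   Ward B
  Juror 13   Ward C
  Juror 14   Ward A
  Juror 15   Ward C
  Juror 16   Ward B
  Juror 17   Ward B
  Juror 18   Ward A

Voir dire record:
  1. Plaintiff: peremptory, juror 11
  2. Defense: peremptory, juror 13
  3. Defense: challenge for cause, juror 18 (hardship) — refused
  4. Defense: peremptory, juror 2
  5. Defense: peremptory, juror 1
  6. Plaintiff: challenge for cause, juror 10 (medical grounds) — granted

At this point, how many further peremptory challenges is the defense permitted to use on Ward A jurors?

5

Defense peremptories so far: #13, #2, #1 — 3 of 8 used, 5 left overall.
Against Ward A: #1 — 1 used; per-ward cap 7 leaves 6.
Binding limit: min(5, 6) = 5.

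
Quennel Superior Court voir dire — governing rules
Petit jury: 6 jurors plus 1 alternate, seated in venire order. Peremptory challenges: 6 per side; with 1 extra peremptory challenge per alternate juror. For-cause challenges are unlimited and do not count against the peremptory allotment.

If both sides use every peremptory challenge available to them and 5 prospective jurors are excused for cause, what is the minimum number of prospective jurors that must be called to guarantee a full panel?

Seats to fill: 6 + 1 alternates = 7.
Peremptories: 6 + 1×1 = 7 per side × 2 sides = 14.
For-cause removals: 5.
Minimum venire: 7 + 14 + 5 = 26.

26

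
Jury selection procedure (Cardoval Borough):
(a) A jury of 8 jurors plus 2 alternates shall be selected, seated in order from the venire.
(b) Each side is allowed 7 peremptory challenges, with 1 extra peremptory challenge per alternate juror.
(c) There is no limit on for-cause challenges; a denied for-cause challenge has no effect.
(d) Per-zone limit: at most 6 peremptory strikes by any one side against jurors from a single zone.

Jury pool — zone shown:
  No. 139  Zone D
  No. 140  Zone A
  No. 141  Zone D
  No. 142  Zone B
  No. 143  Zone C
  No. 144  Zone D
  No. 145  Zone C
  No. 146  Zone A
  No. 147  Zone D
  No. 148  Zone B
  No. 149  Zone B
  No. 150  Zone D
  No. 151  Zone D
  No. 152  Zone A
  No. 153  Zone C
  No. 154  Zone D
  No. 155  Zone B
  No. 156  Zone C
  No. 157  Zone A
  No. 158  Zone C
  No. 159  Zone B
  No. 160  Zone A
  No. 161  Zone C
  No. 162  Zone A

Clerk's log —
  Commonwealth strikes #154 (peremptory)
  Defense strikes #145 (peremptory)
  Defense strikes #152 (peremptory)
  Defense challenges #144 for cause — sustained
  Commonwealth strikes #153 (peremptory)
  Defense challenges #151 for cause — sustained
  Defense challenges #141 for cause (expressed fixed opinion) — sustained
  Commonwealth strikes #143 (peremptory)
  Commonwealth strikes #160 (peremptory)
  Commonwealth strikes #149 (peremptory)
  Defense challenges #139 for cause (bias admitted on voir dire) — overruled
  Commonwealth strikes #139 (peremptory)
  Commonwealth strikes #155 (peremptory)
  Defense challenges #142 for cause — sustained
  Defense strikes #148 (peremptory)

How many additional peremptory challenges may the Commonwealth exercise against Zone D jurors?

2

Commonwealth peremptories so far: #154, #153, #143, #160, #149, #139, #155 — 7 of 9 used, 2 left overall.
Against Zone D: #154, #139 — 2 used; per-zone cap 6 leaves 4.
Binding limit: min(2, 4) = 2.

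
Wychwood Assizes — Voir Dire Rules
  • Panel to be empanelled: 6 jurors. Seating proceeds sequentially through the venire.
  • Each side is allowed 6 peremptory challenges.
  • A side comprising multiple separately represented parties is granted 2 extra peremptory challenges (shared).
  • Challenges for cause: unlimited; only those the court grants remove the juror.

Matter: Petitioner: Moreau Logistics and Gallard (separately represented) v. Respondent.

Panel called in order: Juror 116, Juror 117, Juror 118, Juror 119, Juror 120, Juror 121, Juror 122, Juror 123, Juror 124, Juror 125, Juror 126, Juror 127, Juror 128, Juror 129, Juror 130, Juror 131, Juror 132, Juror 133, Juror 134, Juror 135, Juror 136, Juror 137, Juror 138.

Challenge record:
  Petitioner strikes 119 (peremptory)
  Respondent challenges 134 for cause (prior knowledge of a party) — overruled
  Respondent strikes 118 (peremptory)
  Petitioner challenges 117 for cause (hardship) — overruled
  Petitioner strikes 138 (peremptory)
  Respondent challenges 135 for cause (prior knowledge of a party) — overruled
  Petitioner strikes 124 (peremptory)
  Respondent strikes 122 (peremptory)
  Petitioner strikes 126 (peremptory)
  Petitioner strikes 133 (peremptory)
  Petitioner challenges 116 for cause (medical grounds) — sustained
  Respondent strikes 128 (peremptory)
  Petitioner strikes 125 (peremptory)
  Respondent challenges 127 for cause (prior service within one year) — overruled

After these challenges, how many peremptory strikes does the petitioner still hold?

Petitioner allotment: 6 base + 2 multi-party = 8.
Petitioner peremptories used: #119, #138, #124, #126, #133, #125 — 6 (for-cause on #117, #116 don't count).
Remaining: 8 − 6 = 2.

2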